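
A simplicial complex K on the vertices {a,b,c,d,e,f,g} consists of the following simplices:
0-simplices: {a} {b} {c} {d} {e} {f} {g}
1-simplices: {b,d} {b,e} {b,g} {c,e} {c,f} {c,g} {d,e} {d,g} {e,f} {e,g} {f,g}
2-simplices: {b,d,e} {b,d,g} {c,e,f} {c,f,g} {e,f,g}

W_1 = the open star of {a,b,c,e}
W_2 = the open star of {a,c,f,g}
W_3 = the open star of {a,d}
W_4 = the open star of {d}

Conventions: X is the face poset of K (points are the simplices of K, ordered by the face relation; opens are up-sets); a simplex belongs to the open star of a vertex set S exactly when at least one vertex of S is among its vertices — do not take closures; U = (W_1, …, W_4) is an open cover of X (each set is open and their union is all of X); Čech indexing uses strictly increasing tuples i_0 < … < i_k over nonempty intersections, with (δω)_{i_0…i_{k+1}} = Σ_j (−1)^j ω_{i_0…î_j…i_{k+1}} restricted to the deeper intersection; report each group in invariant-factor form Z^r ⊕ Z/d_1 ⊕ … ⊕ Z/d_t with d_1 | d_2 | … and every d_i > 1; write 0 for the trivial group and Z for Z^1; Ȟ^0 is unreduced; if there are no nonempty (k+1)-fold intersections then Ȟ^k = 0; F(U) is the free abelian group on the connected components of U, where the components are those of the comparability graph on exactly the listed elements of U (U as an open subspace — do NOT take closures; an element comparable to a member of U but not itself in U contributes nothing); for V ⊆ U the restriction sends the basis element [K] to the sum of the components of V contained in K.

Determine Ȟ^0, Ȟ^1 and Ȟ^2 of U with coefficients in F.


intersection data:
  W1={{a},{b},{c},{e},{b,d},{b,e},{b,g},{c,e},{c,f},{c,g},{d,e},{e,f},{e,g},{b,d,e},{b,d,g},{c,e,f},{c,f,g},{e,f,g}} W2={{a},{c},{f},{g},{b,g},{c,e},{c,f},{c,g},{d,g},{e,f},{e,g},{f,g},{b,d,g},{c,e,f},{c,f,g},{e,f,g}} W3={{a},{d},{b,d},{d,e},{d,g},{b,d,e},{b,d,g}} W4={{d},{b,d},{d,e},{d,g},{b,d,e},{b,d,g}}
  W12={{a},{c},{b,g},{c,e},{c,f},{c,g},{e,f},{e,g},{b,d,g},{c,e,f},{c,f,g},{e,f,g}} W13={{a},{b,d},{d,e},{b,d,e},{b,d,g}} W14={{b,d},{d,e},{b,d,e},{b,d,g}} W23={{a},{d,g},{b,d,g}} W24={{d,g},{b,d,g}} W34={{d},{b,d},{d,e},{d,g},{b,d,e},{b,d,g}}
  W123={{a},{b,d,g}} W124={{b,d,g}} W134={{b,d},{d,e},{b,d,e},{b,d,g}} W234={{d,g},{b,d,g}}
  W1234={{b,d,g}}
components per intersection:
  W1: {{a}} {{b},{c},{e},{b,d},{b,e},{b,g},{c,e},{c,f},{c,g},{d,e},{e,f},{e,g},{b,d,e},{b,d,g},{c,e,f},{c,f,g},{e,f,g}}
  W2: {{a}} {{c},{f},{g},{b,g},{c,e},{c,f},{c,g},{d,g},{e,f},{e,g},{f,g},{b,d,g},{c,e,f},{c,f,g},{e,f,g}}
  W3: {{a}} {{d},{b,d},{d,e},{d,g},{b,d,e},{b,d,g}}
  W4: {{d},{b,d},{d,e},{d,g},{b,d,e},{b,d,g}}
  W12: {{a}} {{c},{c,e},{c,f},{c,g},{e,f},{e,g},{c,e,f},{c,f,g},{e,f,g}} {{b,g},{b,d,g}}
  W13: {{a}} {{b,d},{d,e},{b,d,e},{b,d,g}}
  W14: {{b,d},{d,e},{b,d,e},{b,d,g}}
  W23: {{a}} {{d,g},{b,d,g}}
  W24: {{d,g},{b,d,g}}
  W34: {{d},{b,d},{d,e},{d,g},{b,d,e},{b,d,g}}
  W123: {{a}} {{b,d,g}}
  W124: {{b,d,g}}
  W134: {{b,d},{d,e},{b,d,e},{b,d,g}}
  W234: {{d,g},{b,d,g}}
  W1234: {{b,d,g}}
C dims 7,10,5,1; δ0: rk 5, SNF 1^5; δ1: rk 4, SNF 1^4; δ2: rk 1, SNF 1^1
Ȟ^0 = (7 − 5) − 0 = 2, so Ȟ^0 ≅ Z^2
Ȟ^1 = (10 − 4) − 5 = 1, so Ȟ^1 ≅ Z
Ȟ^2 = (5 − 1) − 4 = 0, so Ȟ^2 ≅ 0

Ȟ^0 = Z^2,  Ȟ^1 = Z,  Ȟ^2 = 0


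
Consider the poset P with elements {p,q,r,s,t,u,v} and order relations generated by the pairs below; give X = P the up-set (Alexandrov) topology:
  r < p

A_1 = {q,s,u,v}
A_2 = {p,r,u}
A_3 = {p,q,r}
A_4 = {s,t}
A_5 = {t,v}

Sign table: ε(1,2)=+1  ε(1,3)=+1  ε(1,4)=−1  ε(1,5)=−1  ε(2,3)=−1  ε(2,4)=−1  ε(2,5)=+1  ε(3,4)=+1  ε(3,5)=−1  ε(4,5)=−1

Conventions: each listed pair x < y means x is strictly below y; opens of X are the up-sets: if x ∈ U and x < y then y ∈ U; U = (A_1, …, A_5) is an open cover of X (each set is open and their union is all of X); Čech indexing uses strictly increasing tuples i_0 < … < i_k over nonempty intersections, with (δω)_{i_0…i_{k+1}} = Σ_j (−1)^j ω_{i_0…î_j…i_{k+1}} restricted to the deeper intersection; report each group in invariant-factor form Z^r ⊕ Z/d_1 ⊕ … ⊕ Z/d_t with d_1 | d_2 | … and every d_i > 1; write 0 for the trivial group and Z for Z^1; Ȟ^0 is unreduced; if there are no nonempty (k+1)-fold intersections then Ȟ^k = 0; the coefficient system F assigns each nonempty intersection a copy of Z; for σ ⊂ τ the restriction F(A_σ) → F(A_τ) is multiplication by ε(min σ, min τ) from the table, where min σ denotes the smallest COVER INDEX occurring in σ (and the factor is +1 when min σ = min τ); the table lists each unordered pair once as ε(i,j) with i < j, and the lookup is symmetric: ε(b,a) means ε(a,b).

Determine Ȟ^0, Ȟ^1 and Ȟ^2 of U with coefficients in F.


Ȟ^0 ≅ 0; Ȟ^1 ≅ Z ⊕ Z/2; Ȟ^2 ≅ 0

cover nerve:
  A12={u} A13={q} A14={s} A15={v} A23={p,r} A45={t}
C dims 5,6; δ0: rk 5, SNF 1^4·2
Ȟ^0: (5−5)−0=0 ⇒ 0
Ȟ^1: (6−0)−5=1 plus torsion [2] ⇒ Z ⊕ Z/2
Ȟ^2: (0−0)−0=0 ⇒ 0


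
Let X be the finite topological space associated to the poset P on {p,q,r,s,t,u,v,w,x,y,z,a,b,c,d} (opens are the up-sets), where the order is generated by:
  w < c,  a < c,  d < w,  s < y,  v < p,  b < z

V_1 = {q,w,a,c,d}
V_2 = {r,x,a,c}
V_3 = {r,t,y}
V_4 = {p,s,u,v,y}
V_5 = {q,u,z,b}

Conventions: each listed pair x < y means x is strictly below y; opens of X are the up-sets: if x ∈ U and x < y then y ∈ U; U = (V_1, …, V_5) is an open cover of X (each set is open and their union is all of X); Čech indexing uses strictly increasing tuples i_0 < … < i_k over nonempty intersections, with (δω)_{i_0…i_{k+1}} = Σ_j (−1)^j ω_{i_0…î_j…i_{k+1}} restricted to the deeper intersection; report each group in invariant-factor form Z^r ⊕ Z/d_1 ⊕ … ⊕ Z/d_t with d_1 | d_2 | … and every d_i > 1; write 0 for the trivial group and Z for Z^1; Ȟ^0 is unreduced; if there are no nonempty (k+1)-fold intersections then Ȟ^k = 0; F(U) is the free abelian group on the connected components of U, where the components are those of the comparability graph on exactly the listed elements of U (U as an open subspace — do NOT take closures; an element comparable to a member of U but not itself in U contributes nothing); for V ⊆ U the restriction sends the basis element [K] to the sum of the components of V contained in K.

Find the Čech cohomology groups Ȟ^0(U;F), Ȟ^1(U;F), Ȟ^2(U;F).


Ȟ^0(U;F) ≅ Z^9,  Ȟ^1(U;F) ≅ 0,  Ȟ^2(U;F) ≅ 0

nonempty intersections:
  V12={a,c} V15={q} V23={r} V34={y} V45={u}
components per intersection:
  V1: {q} {w,a,c,d}
  V2: {r} {x} {a,c}
  V3: {r} {t} {y}
  V4: {p,v} {s,y} {u}
  V5: {q} {u} {z,b}
  V12: {a,c}
  V15: {q}
  V23: {r}
  V34: {y}
  V45: {u}
C dims 14,5; δ0: rk 5, SNF 1^5
Ȟ^0: (14−5)−0=9 ⇒ Z^9
Ȟ^1: (5−0)−5=0 ⇒ 0
Ȟ^2: (0−0)−0=0 ⇒ 0


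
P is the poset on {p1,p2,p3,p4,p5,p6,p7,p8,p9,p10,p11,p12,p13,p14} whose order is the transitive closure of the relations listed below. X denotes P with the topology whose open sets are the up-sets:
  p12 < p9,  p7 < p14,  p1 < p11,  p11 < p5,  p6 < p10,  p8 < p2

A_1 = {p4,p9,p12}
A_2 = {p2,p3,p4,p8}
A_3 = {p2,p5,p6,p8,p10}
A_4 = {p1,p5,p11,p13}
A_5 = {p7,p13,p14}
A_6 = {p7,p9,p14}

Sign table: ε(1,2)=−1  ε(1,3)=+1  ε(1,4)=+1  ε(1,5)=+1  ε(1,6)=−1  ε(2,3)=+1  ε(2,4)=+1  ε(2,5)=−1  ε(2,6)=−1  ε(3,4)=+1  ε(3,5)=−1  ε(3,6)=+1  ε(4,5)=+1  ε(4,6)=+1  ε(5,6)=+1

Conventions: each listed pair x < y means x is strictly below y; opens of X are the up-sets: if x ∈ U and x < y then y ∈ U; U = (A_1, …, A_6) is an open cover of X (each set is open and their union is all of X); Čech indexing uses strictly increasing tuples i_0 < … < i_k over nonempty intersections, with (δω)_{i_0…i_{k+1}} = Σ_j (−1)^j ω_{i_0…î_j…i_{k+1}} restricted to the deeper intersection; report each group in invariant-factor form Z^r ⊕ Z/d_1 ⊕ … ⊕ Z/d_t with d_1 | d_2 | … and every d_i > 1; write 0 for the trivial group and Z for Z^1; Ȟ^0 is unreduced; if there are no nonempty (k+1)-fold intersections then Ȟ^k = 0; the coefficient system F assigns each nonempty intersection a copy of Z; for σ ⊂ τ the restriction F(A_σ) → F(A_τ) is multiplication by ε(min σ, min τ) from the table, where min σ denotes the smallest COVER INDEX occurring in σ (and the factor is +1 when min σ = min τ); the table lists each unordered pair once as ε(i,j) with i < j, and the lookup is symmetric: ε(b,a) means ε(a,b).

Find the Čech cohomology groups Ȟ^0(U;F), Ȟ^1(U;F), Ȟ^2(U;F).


nerve simplices:
  A12={p4} A16={p9} A23={p2,p8} A34={p5} A45={p13} A56={p7,p14}
C dims 6,6; δ0: rk 5, SNF 1^5
degree 0: 6−5−0 = 1 → Ȟ^0 ≅ Z
degree 1: 6−0−5 = 1 → Ȟ^1 ≅ Z
degree 2: 0−0−0 = 0 → Ȟ^2 ≅ 0

Ȟ^0(U;F) ≅ Z,  Ȟ^1(U;F) ≅ Z,  Ȟ^2(U;F) ≅ 0


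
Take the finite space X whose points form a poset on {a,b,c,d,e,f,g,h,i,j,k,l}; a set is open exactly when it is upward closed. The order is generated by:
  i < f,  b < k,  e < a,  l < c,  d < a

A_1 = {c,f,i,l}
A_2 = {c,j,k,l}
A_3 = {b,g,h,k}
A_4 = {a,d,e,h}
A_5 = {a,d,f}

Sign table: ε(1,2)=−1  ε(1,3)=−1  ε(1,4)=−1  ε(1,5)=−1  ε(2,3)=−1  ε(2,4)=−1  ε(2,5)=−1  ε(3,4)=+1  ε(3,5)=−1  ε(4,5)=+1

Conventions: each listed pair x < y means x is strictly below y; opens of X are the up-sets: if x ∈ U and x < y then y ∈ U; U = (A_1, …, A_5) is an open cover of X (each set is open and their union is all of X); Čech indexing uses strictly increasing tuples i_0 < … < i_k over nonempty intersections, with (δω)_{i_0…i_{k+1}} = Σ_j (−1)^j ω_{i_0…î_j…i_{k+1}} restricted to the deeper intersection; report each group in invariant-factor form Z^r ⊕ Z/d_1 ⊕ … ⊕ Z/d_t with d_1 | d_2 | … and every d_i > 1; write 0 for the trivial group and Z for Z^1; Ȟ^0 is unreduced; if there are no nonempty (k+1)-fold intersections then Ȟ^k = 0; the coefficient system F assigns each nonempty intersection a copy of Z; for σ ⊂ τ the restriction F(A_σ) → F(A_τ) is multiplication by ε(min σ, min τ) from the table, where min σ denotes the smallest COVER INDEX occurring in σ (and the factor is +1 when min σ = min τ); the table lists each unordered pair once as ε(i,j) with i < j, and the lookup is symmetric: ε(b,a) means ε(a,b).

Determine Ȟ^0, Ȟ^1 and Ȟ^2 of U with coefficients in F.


Ȟ^0 ≅ 0; Ȟ^1 ≅ Z/2; Ȟ^2 ≅ 0

nonempty intersections:
  A12={c,l} A15={f} A23={k} A34={h} A45={a,d}
C dims 5,5; δ0: rk 5, SNF 1^4·2
Ȟ^0: (5−5)−0=0 ⇒ 0
Ȟ^1: (5−0)−5=0 plus torsion [2] ⇒ Z/2
Ȟ^2: (0−0)−0=0 ⇒ 0


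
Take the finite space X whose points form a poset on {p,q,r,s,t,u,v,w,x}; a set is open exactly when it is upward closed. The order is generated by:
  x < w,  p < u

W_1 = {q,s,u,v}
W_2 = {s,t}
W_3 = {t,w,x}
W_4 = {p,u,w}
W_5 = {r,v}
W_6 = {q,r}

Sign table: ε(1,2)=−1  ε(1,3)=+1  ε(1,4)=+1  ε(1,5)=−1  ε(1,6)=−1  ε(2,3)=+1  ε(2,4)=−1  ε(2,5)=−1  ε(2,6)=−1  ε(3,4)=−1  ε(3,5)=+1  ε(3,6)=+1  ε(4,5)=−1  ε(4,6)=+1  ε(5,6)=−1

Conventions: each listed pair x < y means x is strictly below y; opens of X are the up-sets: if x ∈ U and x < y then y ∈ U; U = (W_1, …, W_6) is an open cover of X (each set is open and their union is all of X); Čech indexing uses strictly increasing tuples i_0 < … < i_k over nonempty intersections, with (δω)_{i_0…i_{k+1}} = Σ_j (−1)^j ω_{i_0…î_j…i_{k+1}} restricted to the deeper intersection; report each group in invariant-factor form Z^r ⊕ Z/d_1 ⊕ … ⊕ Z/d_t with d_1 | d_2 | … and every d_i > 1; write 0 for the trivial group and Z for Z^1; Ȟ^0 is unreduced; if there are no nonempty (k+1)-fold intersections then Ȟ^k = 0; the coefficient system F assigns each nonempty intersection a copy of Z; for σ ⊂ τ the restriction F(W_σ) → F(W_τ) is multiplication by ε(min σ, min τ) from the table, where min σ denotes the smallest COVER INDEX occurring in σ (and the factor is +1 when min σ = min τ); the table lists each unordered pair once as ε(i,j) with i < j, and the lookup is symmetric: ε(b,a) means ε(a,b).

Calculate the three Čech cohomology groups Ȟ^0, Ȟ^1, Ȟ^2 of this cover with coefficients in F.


intersection data:
  W12={s} W14={u} W15={v} W16={q} W23={t} W34={w} W56={r}
C dims 6,7; δ0: rk 6, SNF 1^5·2
Ȟ^0 = (6 − 6) − 0 = 0, so Ȟ^0 ≅ 0
Ȟ^1 = (7 − 0) − 6 = 1 plus torsion [2], so Ȟ^1 ≅ Z ⊕ Z/2
Ȟ^2 = (0 − 0) − 0 = 0, so Ȟ^2 ≅ 0

Ȟ^0 = 0, Ȟ^1 = Z ⊕ Z/2 and Ȟ^2 = 0


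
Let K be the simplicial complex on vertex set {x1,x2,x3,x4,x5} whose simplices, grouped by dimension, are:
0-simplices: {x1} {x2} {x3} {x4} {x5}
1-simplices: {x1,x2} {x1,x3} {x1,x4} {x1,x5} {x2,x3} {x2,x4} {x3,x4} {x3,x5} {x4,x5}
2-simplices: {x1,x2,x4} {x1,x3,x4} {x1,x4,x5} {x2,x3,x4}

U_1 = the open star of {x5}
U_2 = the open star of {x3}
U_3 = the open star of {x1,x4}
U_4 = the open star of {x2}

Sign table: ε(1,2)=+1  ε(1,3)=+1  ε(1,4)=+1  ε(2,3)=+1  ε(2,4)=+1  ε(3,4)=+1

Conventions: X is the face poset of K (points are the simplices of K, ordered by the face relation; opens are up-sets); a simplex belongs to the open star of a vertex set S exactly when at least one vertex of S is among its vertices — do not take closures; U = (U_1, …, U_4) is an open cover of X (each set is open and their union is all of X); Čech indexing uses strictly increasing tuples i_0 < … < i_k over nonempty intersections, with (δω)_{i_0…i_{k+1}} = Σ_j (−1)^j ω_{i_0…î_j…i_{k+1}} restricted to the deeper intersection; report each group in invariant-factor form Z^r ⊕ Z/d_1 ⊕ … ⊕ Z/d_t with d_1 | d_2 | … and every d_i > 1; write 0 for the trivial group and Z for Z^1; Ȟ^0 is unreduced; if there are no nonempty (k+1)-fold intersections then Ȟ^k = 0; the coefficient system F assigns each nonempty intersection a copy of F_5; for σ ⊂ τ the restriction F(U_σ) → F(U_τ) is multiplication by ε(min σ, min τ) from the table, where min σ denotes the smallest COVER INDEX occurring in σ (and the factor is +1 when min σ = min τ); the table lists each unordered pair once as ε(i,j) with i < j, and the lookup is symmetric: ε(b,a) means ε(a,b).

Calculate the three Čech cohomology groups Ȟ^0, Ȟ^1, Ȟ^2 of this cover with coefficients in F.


nerve of the cover:
  U1={{x5},{x1,x5},{x3,x5},{x4,x5},{x1,x4,x5}} U2={{x3},{x1,x3},{x2,x3},{x3,x4},{x3,x5},{x1,x3,x4},{x2,x3,x4}} U3={{x1},{x4},{x1,x2},{x1,x3},{x1,x4},{x1,x5},{x2,x4},{x3,x4},{x4,x5},{x1,x2,x4},{x1,x3,x4},{x1,x4,x5},{x2,x3,x4}} U4={{x2},{x1,x2},{x2,x3},{x2,x4},{x1,x2,x4},{x2,x3,x4}}
  U12={{x3,x5}} U13={{x1,x5},{x4,x5},{x1,x4,x5}} U23={{x1,x3},{x3,x4},{x1,x3,x4},{x2,x3,x4}} U24={{x2,x3},{x2,x3,x4}} U34={{x1,x2},{x2,x4},{x1,x2,x4},{x2,x3,x4}}
  U234={{x2,x3,x4}}
C dims 4,5,1; δ0: rk_F5 3; δ1: rk_F5 1
Ȟ^0 = (4 − 3) − 0 = 1, so Ȟ^0 ≅ Z/5
Ȟ^1 = (5 − 1) − 3 = 1, so Ȟ^1 ≅ Z/5
Ȟ^2 = (1 − 0) − 1 = 0, so Ȟ^2 ≅ 0

Ȟ^0(U;F) ≅ Z/5, Ȟ^1(U;F) ≅ Z/5, Ȟ^2(U;F) ≅ 0


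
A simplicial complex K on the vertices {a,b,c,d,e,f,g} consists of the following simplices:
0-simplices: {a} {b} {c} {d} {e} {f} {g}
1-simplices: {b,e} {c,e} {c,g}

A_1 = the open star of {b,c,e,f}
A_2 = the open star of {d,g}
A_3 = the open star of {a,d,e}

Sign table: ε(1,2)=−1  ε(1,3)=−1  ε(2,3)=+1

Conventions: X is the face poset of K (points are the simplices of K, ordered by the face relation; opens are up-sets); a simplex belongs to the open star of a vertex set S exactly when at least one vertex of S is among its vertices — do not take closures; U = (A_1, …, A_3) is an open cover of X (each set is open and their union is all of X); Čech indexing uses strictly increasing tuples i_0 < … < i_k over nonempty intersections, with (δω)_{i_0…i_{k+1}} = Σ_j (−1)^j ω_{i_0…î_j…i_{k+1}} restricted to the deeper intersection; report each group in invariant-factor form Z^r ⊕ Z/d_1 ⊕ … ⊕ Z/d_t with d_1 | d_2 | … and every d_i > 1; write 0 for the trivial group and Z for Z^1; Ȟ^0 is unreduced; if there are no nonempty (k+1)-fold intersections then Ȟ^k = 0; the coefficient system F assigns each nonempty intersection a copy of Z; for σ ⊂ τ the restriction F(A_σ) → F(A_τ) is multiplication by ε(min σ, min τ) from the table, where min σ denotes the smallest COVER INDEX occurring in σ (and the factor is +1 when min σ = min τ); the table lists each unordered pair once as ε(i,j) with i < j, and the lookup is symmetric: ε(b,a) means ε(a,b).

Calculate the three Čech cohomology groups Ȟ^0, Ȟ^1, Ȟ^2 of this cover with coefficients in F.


Ȟ^0(U;F) ≅ Z, Ȟ^1(U;F) ≅ Z, Ȟ^2(U;F) ≅ 0

nonempty overlaps:
  A1={{b},{c},{e},{f},{b,e},{c,e},{c,g}} A2={{d},{g},{c,g}} A3={{a},{d},{e},{b,e},{c,e}}
  A12={{c,g}} A13={{e},{b,e},{c,e}} A23={{d}}
C dims 3,3; δ0: rk 2, SNF 1^2
degree 0: 3−2−0 = 1 → Ȟ^0 ≅ Z
degree 1: 3−0−2 = 1 → Ȟ^1 ≅ Z
degree 2: 0−0−0 = 0 → Ȟ^2 ≅ 0


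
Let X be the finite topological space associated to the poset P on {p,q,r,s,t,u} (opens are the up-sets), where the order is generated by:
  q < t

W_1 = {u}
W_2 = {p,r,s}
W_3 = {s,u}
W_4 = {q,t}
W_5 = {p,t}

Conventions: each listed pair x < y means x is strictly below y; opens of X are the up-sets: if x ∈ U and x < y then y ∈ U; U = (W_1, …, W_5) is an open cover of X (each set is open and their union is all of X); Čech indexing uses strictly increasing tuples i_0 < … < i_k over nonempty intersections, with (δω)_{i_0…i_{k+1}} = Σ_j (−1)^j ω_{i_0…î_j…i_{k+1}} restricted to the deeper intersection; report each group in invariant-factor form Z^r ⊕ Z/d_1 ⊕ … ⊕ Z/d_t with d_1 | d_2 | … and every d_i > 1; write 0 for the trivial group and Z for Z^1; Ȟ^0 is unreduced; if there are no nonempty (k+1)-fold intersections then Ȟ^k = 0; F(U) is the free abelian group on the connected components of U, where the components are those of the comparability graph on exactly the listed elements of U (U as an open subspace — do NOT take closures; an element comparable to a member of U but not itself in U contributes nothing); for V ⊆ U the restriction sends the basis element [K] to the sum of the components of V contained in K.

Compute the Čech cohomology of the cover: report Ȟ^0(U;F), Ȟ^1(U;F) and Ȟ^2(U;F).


Ȟ^0 ≅ Z^5; Ȟ^1 ≅ 0; Ȟ^2 ≅ 0

cover nerve:
  W13={u} W23={s} W25={p} W45={t}
components per intersection:
  W1: {u}
  W2: {p} {r} {s}
  W3: {s} {u}
  W4: {q,t}
  W5: {p} {t}
  W13: {u}
  W23: {s}
  W25: {p}
  W45: {t}
C dims 9,4; δ0: rk 4, SNF 1^4
Ȟ^0: (9−4)−0=5 ⇒ Z^5
Ȟ^1: (4−0)−4=0 ⇒ 0
Ȟ^2: (0−0)−0=0 ⇒ 0


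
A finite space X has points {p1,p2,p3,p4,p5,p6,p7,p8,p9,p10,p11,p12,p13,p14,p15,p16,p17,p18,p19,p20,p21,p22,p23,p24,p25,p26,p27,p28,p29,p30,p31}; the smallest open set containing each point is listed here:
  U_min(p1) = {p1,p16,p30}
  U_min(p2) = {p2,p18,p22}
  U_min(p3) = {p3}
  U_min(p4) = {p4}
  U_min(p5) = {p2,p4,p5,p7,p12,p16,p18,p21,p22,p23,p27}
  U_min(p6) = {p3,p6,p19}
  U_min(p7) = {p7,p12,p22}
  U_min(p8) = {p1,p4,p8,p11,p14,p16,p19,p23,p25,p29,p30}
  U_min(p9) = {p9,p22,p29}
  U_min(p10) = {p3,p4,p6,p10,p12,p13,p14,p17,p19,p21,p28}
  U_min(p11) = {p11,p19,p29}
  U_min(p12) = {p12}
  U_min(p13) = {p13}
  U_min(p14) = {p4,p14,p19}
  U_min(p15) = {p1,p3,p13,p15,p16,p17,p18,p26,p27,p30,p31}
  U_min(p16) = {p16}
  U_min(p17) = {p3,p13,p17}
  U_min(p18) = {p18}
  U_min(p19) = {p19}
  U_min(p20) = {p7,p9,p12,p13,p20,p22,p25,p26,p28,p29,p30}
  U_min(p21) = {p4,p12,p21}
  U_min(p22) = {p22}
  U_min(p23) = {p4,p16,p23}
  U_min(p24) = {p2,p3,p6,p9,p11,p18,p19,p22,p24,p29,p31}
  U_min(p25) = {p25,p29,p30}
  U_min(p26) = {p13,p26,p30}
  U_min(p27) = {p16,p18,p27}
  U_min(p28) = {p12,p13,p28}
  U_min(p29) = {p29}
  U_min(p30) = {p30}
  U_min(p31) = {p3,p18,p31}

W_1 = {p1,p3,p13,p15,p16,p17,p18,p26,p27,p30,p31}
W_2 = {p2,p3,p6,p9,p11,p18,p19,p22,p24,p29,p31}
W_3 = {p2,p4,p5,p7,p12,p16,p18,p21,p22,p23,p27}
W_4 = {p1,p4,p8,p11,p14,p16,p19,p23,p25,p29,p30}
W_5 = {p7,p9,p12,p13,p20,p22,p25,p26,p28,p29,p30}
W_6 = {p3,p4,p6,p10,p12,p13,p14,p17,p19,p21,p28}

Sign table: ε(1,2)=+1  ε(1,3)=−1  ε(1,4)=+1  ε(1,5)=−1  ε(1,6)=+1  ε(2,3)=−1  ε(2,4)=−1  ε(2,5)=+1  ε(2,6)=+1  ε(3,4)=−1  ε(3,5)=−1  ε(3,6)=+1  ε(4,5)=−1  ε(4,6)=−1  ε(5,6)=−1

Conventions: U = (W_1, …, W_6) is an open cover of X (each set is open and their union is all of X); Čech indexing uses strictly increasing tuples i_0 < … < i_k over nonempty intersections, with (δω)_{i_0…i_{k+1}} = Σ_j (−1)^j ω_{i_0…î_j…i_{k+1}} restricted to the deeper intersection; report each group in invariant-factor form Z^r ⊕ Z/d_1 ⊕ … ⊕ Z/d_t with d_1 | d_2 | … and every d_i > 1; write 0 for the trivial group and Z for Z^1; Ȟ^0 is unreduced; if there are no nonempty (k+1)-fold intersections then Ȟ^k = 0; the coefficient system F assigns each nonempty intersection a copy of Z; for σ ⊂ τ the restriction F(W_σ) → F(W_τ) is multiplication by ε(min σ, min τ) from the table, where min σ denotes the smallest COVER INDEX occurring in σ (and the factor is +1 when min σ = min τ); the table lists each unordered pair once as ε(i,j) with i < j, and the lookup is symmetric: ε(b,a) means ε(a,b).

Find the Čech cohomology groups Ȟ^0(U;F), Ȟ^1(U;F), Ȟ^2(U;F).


intersection data:
  W12={p3,p18,p31} W13={p16,p18,p27} W14={p1,p16,p30} W15={p13,p26,p30} W16={p3,p13,p17} W23={p2,p18,p22} W24={p11,p19,p29} W25={p9,p22,p29} W26={p3,p6,p19} W34={p4,p16,p23} W35={p7,p12,p22} W36={p4,p12,p21} W45={p25,p29,p30} W46={p4,p14,p19} W56={p12,p13,p28}
  W123={p18} W126={p3} W134={p16} W145={p30} W156={p13} W235={p22} W245={p29} W246={p19} W346={p4} W356={p12}
C dims 6,15,10; δ0: rk 6, SNF 1^5·2; δ1: rk 9, SNF 1^9
Ȟ^0 = (6 − 6) − 0 = 0, so Ȟ^0 ≅ 0
Ȟ^1 = (15 − 9) − 6 = 0 plus torsion [2], so Ȟ^1 ≅ Z/2
Ȟ^2 = (10 − 0) − 9 = 1, so Ȟ^2 ≅ Z

Ȟ^0 ≅ 0, Ȟ^1 ≅ Z/2 and Ȟ^2 ≅ Z


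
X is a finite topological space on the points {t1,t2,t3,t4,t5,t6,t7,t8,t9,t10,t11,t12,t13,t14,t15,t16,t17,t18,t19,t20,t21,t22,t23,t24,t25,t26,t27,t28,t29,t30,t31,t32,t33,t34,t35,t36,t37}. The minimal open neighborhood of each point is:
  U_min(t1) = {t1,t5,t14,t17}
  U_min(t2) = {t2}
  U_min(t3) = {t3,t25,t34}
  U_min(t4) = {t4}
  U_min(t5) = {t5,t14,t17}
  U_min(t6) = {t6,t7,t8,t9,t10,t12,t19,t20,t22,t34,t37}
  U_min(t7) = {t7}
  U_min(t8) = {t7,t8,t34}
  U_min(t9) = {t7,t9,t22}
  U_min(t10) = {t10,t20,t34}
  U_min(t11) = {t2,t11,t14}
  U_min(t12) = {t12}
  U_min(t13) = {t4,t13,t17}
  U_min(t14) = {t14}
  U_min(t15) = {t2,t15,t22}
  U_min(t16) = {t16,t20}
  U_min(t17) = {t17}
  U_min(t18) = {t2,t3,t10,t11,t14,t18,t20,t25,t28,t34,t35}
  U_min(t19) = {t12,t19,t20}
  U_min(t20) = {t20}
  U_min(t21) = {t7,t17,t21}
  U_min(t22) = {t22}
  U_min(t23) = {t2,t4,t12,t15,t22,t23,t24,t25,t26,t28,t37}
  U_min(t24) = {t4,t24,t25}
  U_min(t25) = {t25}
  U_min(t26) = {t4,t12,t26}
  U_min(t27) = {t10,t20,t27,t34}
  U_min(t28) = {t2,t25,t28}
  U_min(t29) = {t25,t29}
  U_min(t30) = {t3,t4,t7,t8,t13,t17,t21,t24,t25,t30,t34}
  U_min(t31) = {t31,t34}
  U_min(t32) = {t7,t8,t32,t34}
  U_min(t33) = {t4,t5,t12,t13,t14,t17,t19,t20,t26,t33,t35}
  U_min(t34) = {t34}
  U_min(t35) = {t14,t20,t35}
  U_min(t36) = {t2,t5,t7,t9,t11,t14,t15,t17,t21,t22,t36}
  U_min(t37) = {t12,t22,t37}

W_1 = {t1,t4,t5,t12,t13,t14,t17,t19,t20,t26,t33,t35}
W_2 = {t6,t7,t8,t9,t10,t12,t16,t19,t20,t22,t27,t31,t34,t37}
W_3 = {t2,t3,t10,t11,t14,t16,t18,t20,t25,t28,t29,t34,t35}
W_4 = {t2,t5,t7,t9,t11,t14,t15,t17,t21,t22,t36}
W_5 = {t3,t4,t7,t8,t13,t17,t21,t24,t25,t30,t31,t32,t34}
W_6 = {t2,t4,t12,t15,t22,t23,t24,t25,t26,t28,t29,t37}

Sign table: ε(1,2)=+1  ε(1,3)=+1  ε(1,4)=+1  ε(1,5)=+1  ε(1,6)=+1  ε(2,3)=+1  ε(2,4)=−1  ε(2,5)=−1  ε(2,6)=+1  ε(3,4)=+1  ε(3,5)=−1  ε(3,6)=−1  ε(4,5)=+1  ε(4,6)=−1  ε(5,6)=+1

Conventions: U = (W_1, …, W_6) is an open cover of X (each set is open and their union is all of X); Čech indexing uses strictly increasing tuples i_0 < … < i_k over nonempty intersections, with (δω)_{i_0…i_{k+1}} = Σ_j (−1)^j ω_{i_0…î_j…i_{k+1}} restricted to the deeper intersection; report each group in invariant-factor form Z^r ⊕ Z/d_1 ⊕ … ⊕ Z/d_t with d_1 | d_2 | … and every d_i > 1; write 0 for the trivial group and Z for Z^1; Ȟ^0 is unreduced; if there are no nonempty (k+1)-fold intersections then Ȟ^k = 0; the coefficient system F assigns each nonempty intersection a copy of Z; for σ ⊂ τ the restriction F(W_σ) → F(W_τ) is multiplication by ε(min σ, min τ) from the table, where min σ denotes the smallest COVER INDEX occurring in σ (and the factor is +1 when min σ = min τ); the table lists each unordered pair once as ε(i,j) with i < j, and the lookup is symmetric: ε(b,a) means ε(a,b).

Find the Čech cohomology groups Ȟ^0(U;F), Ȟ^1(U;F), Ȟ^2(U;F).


nerve simplices:
  W12={t12,t19,t20} W13={t14,t20,t35} W14={t5,t14,t17} W15={t4,t13,t17} W16={t4,t12,t26} W23={t10,t16,t20,t34} W24={t7,t9,t22} W25={t7,t8,t31,t34} W26={t12,t22,t37} W34={t2,t11,t14} W35={t3,t25,t34} W36={t2,t25,t28,t29} W45={t7,t17,t21} W46={t2,t15,t22} W56={t4,t24,t25}
  W123={t20} W126={t12} W134={t14} W145={t17} W156={t4} W235={t34} W245={t7} W246={t22} W346={t2} W356={t25}
C dims 6,15,10; δ0: rk 6, SNF 1^5·2; δ1: rk 9, SNF 1^9
degree 0: 6−6−0 = 0 → Ȟ^0 ≅ 0
degree 1: 15−9−6 = 0 plus torsion [2] → Ȟ^1 ≅ Z/2
degree 2: 10−0−9 = 1 → Ȟ^2 ≅ Z

Ȟ^0(U;F) ≅ 0; Ȟ^1(U;F) ≅ Z/2; Ȟ^2(U;F) ≅ Z


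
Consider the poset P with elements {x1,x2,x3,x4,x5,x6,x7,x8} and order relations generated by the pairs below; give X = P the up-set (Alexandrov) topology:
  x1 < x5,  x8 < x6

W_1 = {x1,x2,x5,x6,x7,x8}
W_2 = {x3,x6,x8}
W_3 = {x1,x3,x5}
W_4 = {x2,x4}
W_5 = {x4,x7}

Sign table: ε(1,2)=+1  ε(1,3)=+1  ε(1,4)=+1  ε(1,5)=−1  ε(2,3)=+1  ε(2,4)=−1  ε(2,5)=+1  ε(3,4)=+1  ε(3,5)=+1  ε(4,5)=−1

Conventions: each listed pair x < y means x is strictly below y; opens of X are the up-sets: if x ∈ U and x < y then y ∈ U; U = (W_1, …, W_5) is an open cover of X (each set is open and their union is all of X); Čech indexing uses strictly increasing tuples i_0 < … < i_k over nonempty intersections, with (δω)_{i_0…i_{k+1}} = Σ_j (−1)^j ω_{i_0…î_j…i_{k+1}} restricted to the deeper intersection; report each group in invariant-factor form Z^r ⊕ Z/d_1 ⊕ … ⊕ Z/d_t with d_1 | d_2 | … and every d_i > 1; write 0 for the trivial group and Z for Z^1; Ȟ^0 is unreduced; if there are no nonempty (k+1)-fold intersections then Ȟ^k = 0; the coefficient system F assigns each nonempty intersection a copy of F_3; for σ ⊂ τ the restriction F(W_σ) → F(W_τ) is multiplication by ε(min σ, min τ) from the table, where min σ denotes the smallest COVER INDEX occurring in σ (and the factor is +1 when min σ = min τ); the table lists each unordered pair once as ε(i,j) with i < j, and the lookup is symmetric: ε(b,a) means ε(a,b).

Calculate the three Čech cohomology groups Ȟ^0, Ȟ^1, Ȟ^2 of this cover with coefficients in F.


nerve simplices:
  W12={x6,x8} W13={x1,x5} W14={x2} W15={x7} W23={x3} W45={x4}
C dims 5,6; δ0: rk_F3 4
degree 0: 5−4−0 = 1 → Ȟ^0 ≅ Z/3
degree 1: 6−0−4 = 2 → Ȟ^1 ≅ Z/3 ⊕ Z/3
degree 2: 0−0−0 = 0 → Ȟ^2 ≅ 0

Ȟ^0 ≅ Z/3, Ȟ^1 ≅ Z/3 ⊕ Z/3, Ȟ^2 ≅ 0


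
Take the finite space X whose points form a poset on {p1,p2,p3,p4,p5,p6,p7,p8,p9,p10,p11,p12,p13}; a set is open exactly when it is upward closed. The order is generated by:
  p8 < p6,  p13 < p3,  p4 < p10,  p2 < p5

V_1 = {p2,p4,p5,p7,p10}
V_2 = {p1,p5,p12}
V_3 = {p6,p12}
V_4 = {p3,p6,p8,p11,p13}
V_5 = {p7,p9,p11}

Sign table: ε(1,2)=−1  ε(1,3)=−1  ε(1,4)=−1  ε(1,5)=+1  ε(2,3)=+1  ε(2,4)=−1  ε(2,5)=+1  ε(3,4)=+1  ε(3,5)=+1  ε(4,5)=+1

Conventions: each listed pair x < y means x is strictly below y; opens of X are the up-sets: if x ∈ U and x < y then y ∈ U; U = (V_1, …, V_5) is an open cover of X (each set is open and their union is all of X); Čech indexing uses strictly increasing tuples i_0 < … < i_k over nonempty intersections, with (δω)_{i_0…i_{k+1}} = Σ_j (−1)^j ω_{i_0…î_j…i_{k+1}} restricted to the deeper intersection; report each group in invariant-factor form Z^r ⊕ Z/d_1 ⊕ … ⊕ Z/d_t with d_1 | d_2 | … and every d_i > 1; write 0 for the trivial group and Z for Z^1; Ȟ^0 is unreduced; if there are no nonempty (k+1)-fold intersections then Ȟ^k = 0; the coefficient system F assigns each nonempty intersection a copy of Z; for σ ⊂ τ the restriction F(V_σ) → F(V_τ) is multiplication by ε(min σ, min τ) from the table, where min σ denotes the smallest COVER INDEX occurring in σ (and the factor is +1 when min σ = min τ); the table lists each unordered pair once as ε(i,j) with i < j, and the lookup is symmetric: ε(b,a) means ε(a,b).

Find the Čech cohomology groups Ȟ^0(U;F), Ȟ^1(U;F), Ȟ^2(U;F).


nerve of the cover:
  V12={p5} V15={p7} V23={p12} V34={p6} V45={p11}
C dims 5,5; δ0: rk 5, SNF 1^4·2
Ȟ^0 = (5 − 5) − 0 = 0, so Ȟ^0 ≅ 0
Ȟ^1 = (5 − 0) − 5 = 0 plus torsion [2], so Ȟ^1 ≅ Z/2
Ȟ^2 = (0 − 0) − 0 = 0, so Ȟ^2 ≅ 0

Ȟ^0(U;F) ≅ 0,  Ȟ^1(U;F) ≅ Z/2,  Ȟ^2(U;F) ≅ 0


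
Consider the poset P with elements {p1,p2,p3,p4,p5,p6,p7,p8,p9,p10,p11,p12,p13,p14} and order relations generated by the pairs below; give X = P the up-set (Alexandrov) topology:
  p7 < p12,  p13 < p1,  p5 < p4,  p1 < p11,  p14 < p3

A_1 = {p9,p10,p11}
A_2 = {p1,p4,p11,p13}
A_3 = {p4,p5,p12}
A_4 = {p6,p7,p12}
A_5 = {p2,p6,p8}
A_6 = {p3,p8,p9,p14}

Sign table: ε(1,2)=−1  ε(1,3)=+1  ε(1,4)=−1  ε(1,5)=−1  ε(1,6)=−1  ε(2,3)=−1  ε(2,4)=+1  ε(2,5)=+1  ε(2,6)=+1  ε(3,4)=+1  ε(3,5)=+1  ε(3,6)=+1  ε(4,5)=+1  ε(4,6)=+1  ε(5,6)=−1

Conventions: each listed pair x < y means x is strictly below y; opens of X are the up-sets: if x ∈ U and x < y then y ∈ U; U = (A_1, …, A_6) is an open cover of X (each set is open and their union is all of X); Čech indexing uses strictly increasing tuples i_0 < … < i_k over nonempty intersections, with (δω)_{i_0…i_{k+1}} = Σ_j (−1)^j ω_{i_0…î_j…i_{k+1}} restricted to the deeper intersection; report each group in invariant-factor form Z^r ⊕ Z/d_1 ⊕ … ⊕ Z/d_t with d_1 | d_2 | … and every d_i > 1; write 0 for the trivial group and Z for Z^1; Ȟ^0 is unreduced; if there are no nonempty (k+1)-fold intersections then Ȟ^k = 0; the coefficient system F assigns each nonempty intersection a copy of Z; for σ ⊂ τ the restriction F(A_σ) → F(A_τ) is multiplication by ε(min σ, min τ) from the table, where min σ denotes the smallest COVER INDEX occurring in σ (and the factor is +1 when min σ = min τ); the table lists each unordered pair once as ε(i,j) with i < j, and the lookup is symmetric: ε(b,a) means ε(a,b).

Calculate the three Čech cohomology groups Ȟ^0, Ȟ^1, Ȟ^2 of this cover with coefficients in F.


Ȟ^0(U;F) ≅ Z, Ȟ^1(U;F) ≅ Z, Ȟ^2(U;F) ≅ 0

nerve of the cover:
  A12={p11} A16={p9} A23={p4} A34={p12} A45={p6} A56={p8}
C dims 6,6; δ0: rk 5, SNF 1^5
Ȟ^0 = (6 − 5) − 0 = 1, so Ȟ^0 ≅ Z
Ȟ^1 = (6 − 0) − 5 = 1, so Ȟ^1 ≅ Z
Ȟ^2 = (0 − 0) − 0 = 0, so Ȟ^2 ≅ 0


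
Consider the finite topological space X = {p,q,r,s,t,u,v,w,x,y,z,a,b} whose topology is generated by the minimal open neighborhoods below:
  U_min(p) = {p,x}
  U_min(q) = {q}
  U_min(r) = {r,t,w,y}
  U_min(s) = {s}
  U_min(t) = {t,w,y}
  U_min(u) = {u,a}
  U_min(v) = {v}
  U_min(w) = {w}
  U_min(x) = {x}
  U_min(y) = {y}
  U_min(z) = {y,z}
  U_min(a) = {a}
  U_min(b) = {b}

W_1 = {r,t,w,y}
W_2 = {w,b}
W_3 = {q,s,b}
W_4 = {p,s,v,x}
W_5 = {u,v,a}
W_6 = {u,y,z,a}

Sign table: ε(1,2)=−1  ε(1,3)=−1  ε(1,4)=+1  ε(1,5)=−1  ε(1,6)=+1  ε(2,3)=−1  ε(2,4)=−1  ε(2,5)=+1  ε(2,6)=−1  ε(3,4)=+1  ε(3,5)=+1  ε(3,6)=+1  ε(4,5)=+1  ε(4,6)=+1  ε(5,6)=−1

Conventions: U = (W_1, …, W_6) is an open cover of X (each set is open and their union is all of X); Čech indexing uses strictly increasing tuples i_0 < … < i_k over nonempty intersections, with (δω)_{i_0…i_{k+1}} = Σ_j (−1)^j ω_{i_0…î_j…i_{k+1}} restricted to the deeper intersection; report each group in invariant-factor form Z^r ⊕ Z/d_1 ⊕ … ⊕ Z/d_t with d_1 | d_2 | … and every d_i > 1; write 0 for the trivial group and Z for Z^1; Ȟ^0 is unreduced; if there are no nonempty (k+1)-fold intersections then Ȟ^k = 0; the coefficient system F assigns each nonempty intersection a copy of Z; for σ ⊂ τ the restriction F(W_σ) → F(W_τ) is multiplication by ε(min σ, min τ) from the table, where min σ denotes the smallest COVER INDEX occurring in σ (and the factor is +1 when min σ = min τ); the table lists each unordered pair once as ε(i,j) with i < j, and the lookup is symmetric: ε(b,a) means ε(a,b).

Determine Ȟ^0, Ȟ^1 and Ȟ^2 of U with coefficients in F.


Ȟ^0(U;F) ≅ 0, Ȟ^1(U;F) ≅ Z/2, Ȟ^2(U;F) ≅ 0

nerve of the cover:
  W12={w} W16={y} W23={b} W34={s} W45={v} W56={u,a}
C dims 6,6; δ0: rk 6, SNF 1^5·2
Ȟ^0 = (6 − 6) − 0 = 0, so Ȟ^0 ≅ 0
Ȟ^1 = (6 − 0) − 6 = 0 plus torsion [2], so Ȟ^1 ≅ Z/2
Ȟ^2 = (0 − 0) − 0 = 0, so Ȟ^2 ≅ 0


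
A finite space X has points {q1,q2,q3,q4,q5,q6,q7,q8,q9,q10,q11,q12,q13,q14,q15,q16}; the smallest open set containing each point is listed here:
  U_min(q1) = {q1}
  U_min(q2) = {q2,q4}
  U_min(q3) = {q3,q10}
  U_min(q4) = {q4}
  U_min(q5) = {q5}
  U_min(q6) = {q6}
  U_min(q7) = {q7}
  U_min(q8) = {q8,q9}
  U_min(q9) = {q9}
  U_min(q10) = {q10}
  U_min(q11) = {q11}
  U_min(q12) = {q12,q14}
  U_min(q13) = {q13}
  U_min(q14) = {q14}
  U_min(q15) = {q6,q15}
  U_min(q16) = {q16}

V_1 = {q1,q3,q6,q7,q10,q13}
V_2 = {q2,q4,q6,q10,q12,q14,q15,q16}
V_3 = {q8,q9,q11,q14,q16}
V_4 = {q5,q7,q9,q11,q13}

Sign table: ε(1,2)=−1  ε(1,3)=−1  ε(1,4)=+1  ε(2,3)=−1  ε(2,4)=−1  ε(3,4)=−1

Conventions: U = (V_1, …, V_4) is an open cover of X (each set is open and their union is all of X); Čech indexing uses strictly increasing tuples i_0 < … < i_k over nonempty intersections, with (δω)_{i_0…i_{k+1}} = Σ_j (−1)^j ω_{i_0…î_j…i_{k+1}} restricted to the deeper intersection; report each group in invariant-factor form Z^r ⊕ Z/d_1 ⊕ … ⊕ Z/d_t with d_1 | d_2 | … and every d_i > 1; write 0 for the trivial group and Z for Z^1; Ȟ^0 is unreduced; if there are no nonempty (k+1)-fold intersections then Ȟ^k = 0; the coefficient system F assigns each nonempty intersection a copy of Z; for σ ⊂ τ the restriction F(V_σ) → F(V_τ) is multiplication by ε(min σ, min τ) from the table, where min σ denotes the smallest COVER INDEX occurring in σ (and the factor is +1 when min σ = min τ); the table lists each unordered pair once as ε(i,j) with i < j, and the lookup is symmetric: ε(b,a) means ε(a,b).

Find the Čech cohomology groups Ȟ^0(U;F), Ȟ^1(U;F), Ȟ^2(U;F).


Ȟ^0 ≅ 0, Ȟ^1 ≅ Z/2 and Ȟ^2 ≅ 0

nonempty overlaps:
  V12={q6,q10} V14={q7,q13} V23={q14,q16} V34={q9,q11}
C dims 4,4; δ0: rk 4, SNF 1^3·2
degree 0: 4−4−0 = 0 → Ȟ^0 ≅ 0
degree 1: 4−0−4 = 0 plus torsion [2] → Ȟ^1 ≅ Z/2
degree 2: 0−0−0 = 0 → Ȟ^2 ≅ 0


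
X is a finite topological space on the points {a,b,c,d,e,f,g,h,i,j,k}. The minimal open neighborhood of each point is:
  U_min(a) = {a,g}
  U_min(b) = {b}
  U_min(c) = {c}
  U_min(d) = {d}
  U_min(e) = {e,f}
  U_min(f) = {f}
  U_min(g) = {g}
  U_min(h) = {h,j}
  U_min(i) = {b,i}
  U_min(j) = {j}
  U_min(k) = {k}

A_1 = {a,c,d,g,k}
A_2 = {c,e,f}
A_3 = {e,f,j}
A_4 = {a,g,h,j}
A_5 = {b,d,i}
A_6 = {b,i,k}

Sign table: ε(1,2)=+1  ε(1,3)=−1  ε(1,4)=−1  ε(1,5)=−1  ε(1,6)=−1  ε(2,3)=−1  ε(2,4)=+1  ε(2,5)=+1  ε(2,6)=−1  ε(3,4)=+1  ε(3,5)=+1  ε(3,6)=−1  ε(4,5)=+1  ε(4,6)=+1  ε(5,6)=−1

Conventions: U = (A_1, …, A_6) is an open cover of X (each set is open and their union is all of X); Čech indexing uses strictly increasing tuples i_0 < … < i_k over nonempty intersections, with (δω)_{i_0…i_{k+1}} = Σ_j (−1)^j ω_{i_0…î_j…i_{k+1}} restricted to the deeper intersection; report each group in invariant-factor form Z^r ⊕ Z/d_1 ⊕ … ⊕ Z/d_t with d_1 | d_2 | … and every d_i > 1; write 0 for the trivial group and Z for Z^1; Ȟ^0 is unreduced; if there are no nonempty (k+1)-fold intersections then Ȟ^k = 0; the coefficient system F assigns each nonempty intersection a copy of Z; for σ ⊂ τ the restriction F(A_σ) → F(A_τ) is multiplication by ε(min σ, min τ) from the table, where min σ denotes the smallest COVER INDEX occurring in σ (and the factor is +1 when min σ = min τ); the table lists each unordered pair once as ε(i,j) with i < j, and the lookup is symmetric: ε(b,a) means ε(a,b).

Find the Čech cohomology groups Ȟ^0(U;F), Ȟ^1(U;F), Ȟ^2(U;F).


nonempty overlaps:
  A12={c} A14={a,g} A15={d} A16={k} A23={e,f} A34={j} A56={b,i}
C dims 6,7; δ0: rk 6, SNF 1^5·2
degree 0: 6−6−0 = 0 → Ȟ^0 ≅ 0
degree 1: 7−0−6 = 1 plus torsion [2] → Ȟ^1 ≅ Z ⊕ Z/2
degree 2: 0−0−0 = 0 → Ȟ^2 ≅ 0

Ȟ^0 ≅ 0,  Ȟ^1 ≅ Z ⊕ Z/2,  Ȟ^2 ≅ 0


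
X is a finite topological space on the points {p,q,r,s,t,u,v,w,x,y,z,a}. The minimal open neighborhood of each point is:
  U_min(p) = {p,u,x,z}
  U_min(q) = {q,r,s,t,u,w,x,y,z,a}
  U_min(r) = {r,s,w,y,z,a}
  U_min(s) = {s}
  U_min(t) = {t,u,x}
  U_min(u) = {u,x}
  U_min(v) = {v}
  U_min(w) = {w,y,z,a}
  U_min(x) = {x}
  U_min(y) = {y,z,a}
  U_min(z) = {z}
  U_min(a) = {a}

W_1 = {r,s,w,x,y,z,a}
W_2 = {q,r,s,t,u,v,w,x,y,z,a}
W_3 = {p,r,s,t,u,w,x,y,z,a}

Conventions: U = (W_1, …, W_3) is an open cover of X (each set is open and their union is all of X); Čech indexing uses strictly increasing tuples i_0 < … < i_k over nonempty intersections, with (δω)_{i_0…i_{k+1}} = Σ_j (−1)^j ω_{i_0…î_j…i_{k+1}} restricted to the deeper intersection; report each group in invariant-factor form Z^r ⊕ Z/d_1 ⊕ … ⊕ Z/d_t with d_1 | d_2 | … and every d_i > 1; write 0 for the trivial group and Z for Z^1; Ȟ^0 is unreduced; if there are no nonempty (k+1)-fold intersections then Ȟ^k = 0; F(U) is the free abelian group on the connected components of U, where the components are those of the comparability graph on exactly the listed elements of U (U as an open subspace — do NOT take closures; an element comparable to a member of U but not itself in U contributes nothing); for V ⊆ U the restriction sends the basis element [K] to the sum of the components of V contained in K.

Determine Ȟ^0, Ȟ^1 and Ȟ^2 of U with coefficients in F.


cover nerve:
  W12={r,s,w,x,y,z,a} W13={r,s,w,x,y,z,a} W23={r,s,t,u,w,x,y,z,a}
  W123={r,s,w,x,y,z,a}
components per intersection:
  W1: {r,s,w,y,z,a} {x}
  W2: {q,r,s,t,u,w,x,y,z,a} {v}
  W3: {p,r,s,t,u,w,x,y,z,a}
  W12: {r,s,w,y,z,a} {x}
  W13: {r,s,w,y,z,a} {x}
  W23: {r,s,w,y,z,a} {t,u,x}
  W123: {r,s,w,y,z,a} {x}
C dims 5,6,2; δ0: rk 3, SNF 1^3; δ1: rk 2, SNF 1^2
Ȟ^0: (5−3)−0=2 ⇒ Z^2
Ȟ^1: (6−2)−3=1 ⇒ Z
Ȟ^2: (2−0)−2=0 ⇒ 0

Ȟ^0 ≅ Z^2; Ȟ^1 ≅ Z; Ȟ^2 ≅ 0


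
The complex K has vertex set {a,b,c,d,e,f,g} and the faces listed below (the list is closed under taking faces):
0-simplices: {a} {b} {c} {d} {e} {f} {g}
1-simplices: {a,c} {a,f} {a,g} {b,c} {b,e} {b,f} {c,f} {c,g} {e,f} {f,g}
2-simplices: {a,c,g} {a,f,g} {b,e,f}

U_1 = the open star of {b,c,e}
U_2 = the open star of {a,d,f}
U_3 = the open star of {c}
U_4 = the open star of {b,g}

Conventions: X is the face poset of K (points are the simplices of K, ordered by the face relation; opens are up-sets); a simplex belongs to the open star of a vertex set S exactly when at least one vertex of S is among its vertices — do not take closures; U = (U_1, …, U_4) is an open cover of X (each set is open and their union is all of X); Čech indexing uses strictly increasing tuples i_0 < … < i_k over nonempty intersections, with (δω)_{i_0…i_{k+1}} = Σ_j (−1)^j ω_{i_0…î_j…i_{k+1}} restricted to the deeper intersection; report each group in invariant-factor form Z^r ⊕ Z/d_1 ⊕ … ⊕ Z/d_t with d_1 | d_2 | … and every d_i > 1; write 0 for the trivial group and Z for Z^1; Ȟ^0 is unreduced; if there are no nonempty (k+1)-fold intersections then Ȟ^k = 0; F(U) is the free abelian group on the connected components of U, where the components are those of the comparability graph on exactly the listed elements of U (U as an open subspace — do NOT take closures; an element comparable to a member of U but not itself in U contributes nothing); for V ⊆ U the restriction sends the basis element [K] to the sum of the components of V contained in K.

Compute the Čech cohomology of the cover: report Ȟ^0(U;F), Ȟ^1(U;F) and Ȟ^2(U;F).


Ȟ^0(U;F) ≅ Z^2; Ȟ^1(U;F) ≅ Z^2; Ȟ^2(U;F) ≅ 0

intersection data:
  U1={{b},{c},{e},{a,c},{b,c},{b,e},{b,f},{c,f},{c,g},{e,f},{a,c,g},{b,e,f}} U2={{a},{d},{f},{a,c},{a,f},{a,g},{b,f},{c,f},{e,f},{f,g},{a,c,g},{a,f,g},{b,e,f}} U3={{c},{a,c},{b,c},{c,f},{c,g},{a,c,g}} U4={{b},{g},{a,g},{b,c},{b,e},{b,f},{c,g},{f,g},{a,c,g},{a,f,g},{b,e,f}}
  U12={{a,c},{b,f},{c,f},{e,f},{a,c,g},{b,e,f}} U13={{c},{a,c},{b,c},{c,f},{c,g},{a,c,g}} U14={{b},{b,c},{b,e},{b,f},{c,g},{a,c,g},{b,e,f}} U23={{a,c},{c,f},{a,c,g}} U24={{a,g},{b,f},{f,g},{a,c,g},{a,f,g},{b,e,f}} U34={{b,c},{c,g},{a,c,g}}
  U123={{a,c},{c,f},{a,c,g}} U124={{b,f},{a,c,g},{b,e,f}} U134={{b,c},{c,g},{a,c,g}} U234={{a,c,g}}
  U1234={{a,c,g}}
components per intersection:
  U1: {{b},{c},{e},{a,c},{b,c},{b,e},{b,f},{c,f},{c,g},{e,f},{a,c,g},{b,e,f}}
  U2: {{a},{f},{a,c},{a,f},{a,g},{b,f},{c,f},{e,f},{f,g},{a,c,g},{a,f,g},{b,e,f}} {{d}}
  U3: {{c},{a,c},{b,c},{c,f},{c,g},{a,c,g}}
  U4: {{b},{b,c},{b,e},{b,f},{b,e,f}} {{g},{a,g},{c,g},{f,g},{a,c,g},{a,f,g}}
  U12: {{a,c},{a,c,g}} {{b,f},{e,f},{b,e,f}} {{c,f}}
  U13: {{c},{a,c},{b,c},{c,f},{c,g},{a,c,g}}
  U14: {{b},{b,c},{b,e},{b,f},{b,e,f}} {{c,g},{a,c,g}}
  U23: {{a,c},{a,c,g}} {{c,f}}
  U24: {{a,g},{f,g},{a,c,g},{a,f,g}} {{b,f},{b,e,f}}
  U34: {{b,c}} {{c,g},{a,c,g}}
  U123: {{a,c},{a,c,g}} {{c,f}}
  U124: {{b,f},{b,e,f}} {{a,c,g}}
  U134: {{b,c}} {{c,g},{a,c,g}}
  U234: {{a,c,g}}
  U1234: {{a,c,g}}
C dims 6,12,7,1; δ0: rk 4, SNF 1^4; δ1: rk 6, SNF 1^6; δ2: rk 1, SNF 1^1
Ȟ^0 = (6 − 4) − 0 = 2, so Ȟ^0 ≅ Z^2
Ȟ^1 = (12 − 6) − 4 = 2, so Ȟ^1 ≅ Z^2
Ȟ^2 = (7 − 1) − 6 = 0, so Ȟ^2 ≅ 0
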